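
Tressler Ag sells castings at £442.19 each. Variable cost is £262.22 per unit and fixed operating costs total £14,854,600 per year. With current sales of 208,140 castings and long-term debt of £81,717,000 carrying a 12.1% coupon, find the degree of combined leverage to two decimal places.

Total contribution margin = 208,140 × £179.97 = £37,458,955.80.
Operating income = contribution − fixed costs = £37,458,955.80 − £14,854,600 = £22,604,355.80. Interest = £9,887,757.00, so EBIT − I = £12,716,598.80.
DCL = contribution ÷ (EBIT − I) = £37,458,955.80 ÷ £12,716,598.80 = 2.9457.

2.95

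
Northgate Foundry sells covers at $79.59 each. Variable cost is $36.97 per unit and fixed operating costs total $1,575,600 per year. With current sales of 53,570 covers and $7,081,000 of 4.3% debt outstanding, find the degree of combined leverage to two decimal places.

5.66

Total contribution margin = 53,570 × $42.62 = $2,283,153.40.
Subtracting fixed costs: EBIT = $2,283,153.40 − $1,575,600 = $707,553.40. Interest = $304,483.00, so EBIT − I = $403,070.40.
DCL = contribution ÷ (EBIT − I) = $2,283,153.40 ÷ $403,070.40 = 5.6644.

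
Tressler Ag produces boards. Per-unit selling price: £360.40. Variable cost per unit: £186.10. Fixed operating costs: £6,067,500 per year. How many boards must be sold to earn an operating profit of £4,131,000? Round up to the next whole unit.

Unit CM = price − variable cost = £360.40 − £186.10 = £174.30.
Units = (FC + target) / CM = (£6,067,500 + £4,131,000) / £174.30 = 58,511.19, so 58,512 boards.

58,512 boards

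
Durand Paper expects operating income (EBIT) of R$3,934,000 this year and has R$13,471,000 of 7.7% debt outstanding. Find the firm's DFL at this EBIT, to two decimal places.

1.36

Annual interest charges come to R$1,037,267.00.
Degree of financial leverage = EBIT / (EBIT − interest) = R$3,934,000 / R$2,896,733.00 = 1.3581.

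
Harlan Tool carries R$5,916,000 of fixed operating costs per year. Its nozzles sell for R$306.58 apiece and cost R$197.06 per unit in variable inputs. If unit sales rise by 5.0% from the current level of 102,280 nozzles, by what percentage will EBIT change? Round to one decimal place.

Total contribution margin = 102,280 × R$109.52 = R$11,201,705.60.
Subtracting fixed costs: EBIT = R$11,201,705.60 − R$5,916,000 = R$5,285,705.60.
Degree of operating leverage = R$11,201,705.60 / R$5,285,705.60 = 2.1192.
Operating income changes by 2.1192 × +5.0% = +10.6%.

+10.6%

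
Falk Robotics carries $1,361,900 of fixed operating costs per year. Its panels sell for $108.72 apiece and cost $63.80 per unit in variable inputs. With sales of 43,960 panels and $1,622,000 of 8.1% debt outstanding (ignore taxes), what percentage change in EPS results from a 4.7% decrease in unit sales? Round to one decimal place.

-19.3%

At 43,960 units, contribution = 43,960 × $44.92 = $1,974,683.20.
Operating income = contribution − fixed costs = $1,974,683.20 − $1,361,900 = $612,783.20.
Interest = $131,382.00, so EBIT − I = $481,401.20.
DCL = total CM / (EBIT − I) = $1,974,683.20 / $481,401.20 = 4.1019.
%ΔEPS = DCL × %ΔSales = 4.1019 × -4.7% = -19.3%.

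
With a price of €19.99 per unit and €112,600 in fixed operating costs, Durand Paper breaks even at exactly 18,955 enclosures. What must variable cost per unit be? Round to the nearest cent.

Contribution per unit must be FC / Q = €112,600 / 18,955 = €5.9404.
Hence VC = price − CM = €19.99 − €5.9404 = €14.05.

€14.05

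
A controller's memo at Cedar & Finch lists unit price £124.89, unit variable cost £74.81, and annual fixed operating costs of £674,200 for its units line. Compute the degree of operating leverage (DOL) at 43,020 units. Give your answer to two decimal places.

Contribution at this volume is 43,020 × £50.08 = £2,154,441.60.
Operating income = contribution − fixed costs = £2,154,441.60 − £674,200 = £1,480,241.60.
So DOL = total CM / EBIT = £2,154,441.60 / £1,480,241.60 = 1.4555.

1.46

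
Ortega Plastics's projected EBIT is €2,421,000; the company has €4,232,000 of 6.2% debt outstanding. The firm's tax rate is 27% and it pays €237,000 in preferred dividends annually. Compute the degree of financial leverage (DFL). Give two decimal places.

1.32

Annual interest charges come to €262,384.00.
Pre-tax preferred-dividend burden = €237,000 ÷ (1 − 0.27) = €324,657.53.
DFL = EBIT ÷ [EBIT − I − D_p/(1−t)] = €2,421,000 ÷ [€2,421,000 − €262,384.00 − €324,657.53] = €2,421,000 ÷ €1,833,958.47 = 1.3201.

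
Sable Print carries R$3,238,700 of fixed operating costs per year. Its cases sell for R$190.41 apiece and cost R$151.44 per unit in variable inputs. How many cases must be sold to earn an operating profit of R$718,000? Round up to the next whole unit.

101,532 cases

Unit CM = price − variable cost = R$190.41 − R$151.44 = R$38.97.
Units = (FC + target) / CM = (R$3,238,700 + R$718,000) / R$38.97 = 101,531.95, so 101,532 cases.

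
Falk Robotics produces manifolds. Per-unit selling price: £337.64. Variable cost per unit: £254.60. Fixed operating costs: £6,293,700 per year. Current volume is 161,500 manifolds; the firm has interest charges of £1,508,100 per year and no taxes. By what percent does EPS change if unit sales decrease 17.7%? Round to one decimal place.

Contribution at this volume is 161,500 × £83.04 = £13,410,960.00.
Subtracting fixed costs: EBIT = £13,410,960.00 − £6,293,700 = £7,117,260.00.
Interest = £1,508,100.00, so EBIT − I = £5,609,160.00.
DCL = total CM / (EBIT − I) = £13,410,960.00 / £5,609,160.00 = 2.3909.
EPS therefore changes by 2.3909 × (-17.7%) = -42.3%.

-42.3%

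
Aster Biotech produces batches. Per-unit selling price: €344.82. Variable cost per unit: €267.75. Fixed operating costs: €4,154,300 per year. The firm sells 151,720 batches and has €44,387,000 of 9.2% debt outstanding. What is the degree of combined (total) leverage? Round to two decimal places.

3.38

At 151,720 units, contribution = 151,720 × €77.07 = €11,693,060.40.
EBIT = €11,693,060.40 − €4,154,300 = €7,538,760.40. Interest = €4,083,604.00, so EBIT − I = €3,455,156.40.
Degree of total leverage = total CM / (EBIT − interest) = €11,693,060.40 / €3,455,156.40 = 3.3842.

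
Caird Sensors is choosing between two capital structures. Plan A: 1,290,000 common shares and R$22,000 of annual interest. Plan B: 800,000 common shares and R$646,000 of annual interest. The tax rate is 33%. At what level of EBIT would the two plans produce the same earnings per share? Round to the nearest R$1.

At indifference, (EBIT − 22,000)(1 − t)/1,290,000 = (EBIT − 646,000)(1 − t)/800,000.
Cancelling (1 − t) and cross-multiplying: 800,000·(EBIT − 22,000) = 1,290,000·(EBIT − 646,000).
Solving, EBIT = (646,000·1,290,000 − 22,000·800,000) / (1,290,000 − 800,000) = 815,740,000,000 / 490,000 = 1,664,775.51.

R$1,664,776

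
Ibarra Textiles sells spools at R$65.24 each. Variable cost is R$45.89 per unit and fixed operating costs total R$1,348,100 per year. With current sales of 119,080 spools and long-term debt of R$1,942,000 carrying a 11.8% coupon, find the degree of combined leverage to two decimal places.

3.17

At 119,080 units, contribution = 119,080 × R$19.35 = R$2,304,198.00.
Subtracting fixed costs: EBIT = R$2,304,198.00 − R$1,348,100 = R$956,098.00. Interest = R$229,156.00.
DOL = R$2,304,198.00 ÷ R$956,098.00 = 2.4100; DFL = R$956,098.00 ÷ R$726,942.00 = 1.3152.
DCL = DOL × DFL = 2.4100 × 1.3152 = 3.1696.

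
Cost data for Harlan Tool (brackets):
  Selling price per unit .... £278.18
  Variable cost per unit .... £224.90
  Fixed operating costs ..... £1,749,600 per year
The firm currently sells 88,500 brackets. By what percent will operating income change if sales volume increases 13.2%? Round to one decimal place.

Total contribution margin = 88,500 × £53.28 = £4,715,280.00.
Subtracting fixed costs: EBIT = £4,715,280.00 − £1,749,600 = £2,965,680.00.
Degree of operating leverage = £4,715,280.00 / £2,965,680.00 = 1.5899.
So EBIT moves 1.5899 × (+13.2%) = +21.0%.

+21.0%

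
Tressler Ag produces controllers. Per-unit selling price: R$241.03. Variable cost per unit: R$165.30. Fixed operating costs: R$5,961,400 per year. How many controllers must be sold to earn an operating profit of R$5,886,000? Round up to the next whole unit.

156,443 controllers

Contribution margin per unit = R$241.03 − R$165.30 = R$75.73.
Required volume = (fixed costs + target profit) ÷ CM = (R$5,961,400 + R$5,886,000) ÷ R$75.73 = 156,442.63, so 156,443 controllers.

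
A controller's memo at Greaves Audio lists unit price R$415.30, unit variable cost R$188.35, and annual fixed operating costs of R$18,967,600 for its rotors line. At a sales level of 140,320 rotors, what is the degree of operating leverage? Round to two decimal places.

At 140,320 units, contribution = 140,320 × R$226.95 = R$31,845,624.00.
Operating income = contribution − fixed costs = R$31,845,624.00 − R$18,967,600 = R$12,878,024.00.
Degree of operating leverage = R$31,845,624.00 / R$12,878,024.00 = 2.4729.

2.47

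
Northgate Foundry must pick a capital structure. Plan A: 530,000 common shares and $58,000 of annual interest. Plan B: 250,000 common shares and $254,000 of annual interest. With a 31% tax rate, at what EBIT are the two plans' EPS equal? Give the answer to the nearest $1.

$429,000

Set EPS_A = EPS_B: (EBIT − $58,000)(1 − 0.31) ÷ 530,000 = (EBIT − $254,000)(1 − 0.31) ÷ 250,000.
The (1 − t) factor cancels: (EBIT − 58,000) × 250,000 = (EBIT − 254,000) × 530,000.
Solving, EBIT = (254,000·530,000 − 58,000·250,000) / (530,000 − 250,000) = 120,120,000,000 / 280,000 = 429,000.00.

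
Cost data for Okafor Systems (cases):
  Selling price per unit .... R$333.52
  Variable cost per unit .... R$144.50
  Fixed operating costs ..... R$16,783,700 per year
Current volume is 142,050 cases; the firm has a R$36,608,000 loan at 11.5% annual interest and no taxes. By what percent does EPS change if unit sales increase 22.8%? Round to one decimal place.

+104.5%

At 142,050 units, contribution = 142,050 × R$189.02 = R$26,850,291.00.
EBIT = R$26,850,291.00 − R$16,783,700 = R$10,066,591.00.
After interest of R$4,209,920.00, pre-tax earnings = R$5,856,671.00.
DCL = total CM / (EBIT − I) = R$26,850,291.00 / R$5,856,671.00 = 4.5846.
%ΔEPS = DCL × %ΔSales = 4.5846 × +22.8% = +104.5%.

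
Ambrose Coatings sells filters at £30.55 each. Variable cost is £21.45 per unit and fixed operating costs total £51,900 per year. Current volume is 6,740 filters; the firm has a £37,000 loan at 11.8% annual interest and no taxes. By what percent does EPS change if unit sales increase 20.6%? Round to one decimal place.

+249.3%

Contribution at this volume is 6,740 × £9.10 = £61,334.00.
Operating income = contribution − fixed costs = £61,334.00 − £51,900 = £9,434.00.
Interest = £4,366.00, so EBIT − I = £5,068.00.
Degree of combined leverage = contribution ÷ (EBIT − I) = £61,334.00 ÷ £5,068.00 = 12.1022.
%ΔEPS = DCL × %ΔSales = 12.1022 × +20.6% = +249.3%.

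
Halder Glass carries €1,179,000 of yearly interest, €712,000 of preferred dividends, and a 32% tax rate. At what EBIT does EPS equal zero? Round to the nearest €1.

€2,226,059

Preferred dividends are paid after tax, so their pre-tax equivalent is €712,000 ÷ (1 − 0.32) = €1,047,058.82.
Financial break-even EBIT = interest + D_p ÷ (1 − t) = €1,179,000 + €1,047,058.82 = €2,226,058.82.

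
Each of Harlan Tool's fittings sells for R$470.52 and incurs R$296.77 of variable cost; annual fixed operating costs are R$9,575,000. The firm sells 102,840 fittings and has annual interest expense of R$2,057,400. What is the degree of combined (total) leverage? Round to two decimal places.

Total contribution margin = 102,840 × R$173.75 = R$17,868,450.00.
Operating income = contribution − fixed costs = R$17,868,450.00 − R$9,575,000 = R$8,293,450.00. Interest = R$2,057,400.00.
DOL = R$17,868,450.00 ÷ R$8,293,450.00 = 2.1545; DFL = R$8,293,450.00 ÷ R$6,236,050.00 = 1.3299.
DCL = DOL × DFL = 2.1545 × 1.3299 = 2.8653.

2.87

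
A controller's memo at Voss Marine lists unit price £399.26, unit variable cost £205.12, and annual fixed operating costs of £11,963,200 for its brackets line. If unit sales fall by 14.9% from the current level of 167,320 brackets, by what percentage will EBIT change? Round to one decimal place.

-23.6%

Total contribution margin = 167,320 × £194.14 = £32,483,504.80.
Subtracting fixed costs: EBIT = £32,483,504.80 − £11,963,200 = £20,520,304.80.
DOL = contribution ÷ EBIT = £32,483,504.80 ÷ £20,520,304.80 = 1.5830.
So EBIT moves 1.5830 × (-14.9%) = -23.6%.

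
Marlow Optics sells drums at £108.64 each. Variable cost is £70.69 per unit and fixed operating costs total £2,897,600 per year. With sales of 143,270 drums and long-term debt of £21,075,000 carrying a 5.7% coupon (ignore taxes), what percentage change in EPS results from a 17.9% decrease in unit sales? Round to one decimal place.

-72.7%

Contribution at this volume is 143,270 × £37.95 = £5,437,096.50.
Operating income = contribution − fixed costs = £5,437,096.50 − £2,897,600 = £2,539,496.50.
After interest of £1,201,275.00, pre-tax earnings = £1,338,221.50.
DCL = total CM / (EBIT − I) = £5,437,096.50 / £1,338,221.50 = 4.0629.
EPS therefore changes by 4.0629 × (-17.9%) = -72.7%.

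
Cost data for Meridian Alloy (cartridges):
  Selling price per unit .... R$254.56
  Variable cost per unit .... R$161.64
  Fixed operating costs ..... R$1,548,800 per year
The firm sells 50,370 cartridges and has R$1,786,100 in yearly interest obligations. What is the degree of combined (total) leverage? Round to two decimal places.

3.48

At 50,370 units, contribution = 50,370 × R$92.92 = R$4,680,380.40.
Subtracting fixed costs: EBIT = R$4,680,380.40 − R$1,548,800 = R$3,131,580.40. Interest = R$1,786,100.00, so EBIT − I = R$1,345,480.40.
Degree of total leverage = total CM / (EBIT − interest) = R$4,680,380.40 / R$1,345,480.40 = 3.4786.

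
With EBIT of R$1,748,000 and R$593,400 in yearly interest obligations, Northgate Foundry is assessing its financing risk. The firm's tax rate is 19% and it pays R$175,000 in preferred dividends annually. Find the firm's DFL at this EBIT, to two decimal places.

Interest = R$593,400.00.
Pre-tax preferred-dividend burden = R$175,000 ÷ (1 − 0.19) = R$216,049.38.
DFL = EBIT ÷ [EBIT − I − D_p/(1−t)] = R$1,748,000 ÷ [R$1,748,000 − R$593,400.00 − R$216,049.38] = R$1,748,000 ÷ R$938,550.62 = 1.8624.

1.86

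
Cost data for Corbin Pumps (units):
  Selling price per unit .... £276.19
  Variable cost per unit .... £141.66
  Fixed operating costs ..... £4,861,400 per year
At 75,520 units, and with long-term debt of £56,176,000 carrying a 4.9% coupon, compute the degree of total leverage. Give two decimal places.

Total contribution margin = 75,520 × £134.53 = £10,159,705.60.
Operating income = contribution − fixed costs = £10,159,705.60 − £4,861,400 = £5,298,305.60. Interest = £2,752,624.00, so EBIT − I = £2,545,681.60.
Degree of total leverage = total CM / (EBIT − interest) = £10,159,705.60 / £2,545,681.60 = 3.9910.

3.99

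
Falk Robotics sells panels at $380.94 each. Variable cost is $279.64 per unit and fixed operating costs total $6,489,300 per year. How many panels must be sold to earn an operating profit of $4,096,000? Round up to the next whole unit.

104,495 panels

Contribution margin per unit = $380.94 − $279.64 = $101.30.
Need Q such that Q × $101.30 − $6,489,300 = $4,096,000, i.e. Q = $10,585,300 / $101.30 = 104,494.57 → 104,495.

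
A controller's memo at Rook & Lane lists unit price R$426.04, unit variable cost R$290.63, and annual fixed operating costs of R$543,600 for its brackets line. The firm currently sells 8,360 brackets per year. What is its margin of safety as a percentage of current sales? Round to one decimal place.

52.0%

Each unit contributes R$426.04 − R$290.63 = R$135.41. Break-even units = R$543,600 ÷ R$135.41 = 4,014.47; break-even revenue = 4,014.47 × R$426.04 = R$1,710,326.74.
Actual sales revenue = 8,360 × R$426.04 = R$3,561,694.40.
Margin of safety = (R$3,561,694.40 − R$1,710,326.74) ÷ R$3,561,694.40 = 52.0%.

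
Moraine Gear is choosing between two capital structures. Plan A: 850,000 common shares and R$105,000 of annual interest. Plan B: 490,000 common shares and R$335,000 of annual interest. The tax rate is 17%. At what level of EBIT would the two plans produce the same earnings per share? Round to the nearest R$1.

Set EPS_A = EPS_B: (EBIT − R$105,000)(1 − 0.17) ÷ 850,000 = (EBIT − R$335,000)(1 − 0.17) ÷ 490,000.
Cancelling (1 − t) and cross-multiplying: 490,000·(EBIT − 105,000) = 850,000·(EBIT − 335,000).
Solving, EBIT = (335,000·850,000 − 105,000·490,000) / (850,000 − 490,000) = 233,300,000,000 / 360,000 = 648,055.56.

R$648,056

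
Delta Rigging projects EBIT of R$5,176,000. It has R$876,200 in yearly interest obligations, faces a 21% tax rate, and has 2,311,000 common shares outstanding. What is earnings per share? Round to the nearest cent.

Interest = R$876,200.00, so EBT = R$5,176,000 − R$876,200.00 = R$4,299,800.00.
Net income = R$4,299,800.00 × (1 − 0.21) = R$3,396,842.00.
Per share: R$3,396,842.00 / 2,311,000 shares = R$1.47.

R$1.47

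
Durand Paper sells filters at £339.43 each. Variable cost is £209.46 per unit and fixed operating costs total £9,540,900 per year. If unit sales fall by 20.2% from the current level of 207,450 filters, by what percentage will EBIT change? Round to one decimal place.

At 207,450 units, contribution = 207,450 × £129.97 = £26,962,276.50.
Operating income = contribution − fixed costs = £26,962,276.50 − £9,540,900 = £17,421,376.50.
So DOL = total CM / EBIT = £26,962,276.50 / £17,421,376.50 = 1.5477.
So EBIT moves 1.5477 × (-20.2%) = -31.3%.

-31.3%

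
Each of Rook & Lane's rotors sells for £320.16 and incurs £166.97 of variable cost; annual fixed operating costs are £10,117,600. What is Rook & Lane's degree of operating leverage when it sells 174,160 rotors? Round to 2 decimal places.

Total contribution margin = 174,160 × £153.19 = £26,679,570.40.
EBIT = £26,679,570.40 − £10,117,600 = £16,561,970.40.
Degree of operating leverage = £26,679,570.40 / £16,561,970.40 = 1.6109.

1.61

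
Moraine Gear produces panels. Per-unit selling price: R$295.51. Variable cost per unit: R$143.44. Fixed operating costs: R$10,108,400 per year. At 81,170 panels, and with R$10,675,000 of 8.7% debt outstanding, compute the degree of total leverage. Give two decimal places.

Contribution at this volume is 81,170 × R$152.07 = R$12,343,521.90.
Subtracting fixed costs: EBIT = R$12,343,521.90 − R$10,108,400 = R$2,235,121.90. Interest = R$928,725.00, so EBIT − I = R$1,306,396.90.
DCL = contribution ÷ (EBIT − I) = R$12,343,521.90 ÷ R$1,306,396.90 = 9.4485.

9.45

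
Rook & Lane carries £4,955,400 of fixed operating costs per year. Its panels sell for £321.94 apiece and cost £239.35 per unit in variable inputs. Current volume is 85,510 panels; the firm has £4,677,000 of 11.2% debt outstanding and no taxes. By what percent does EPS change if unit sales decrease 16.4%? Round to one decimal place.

-73.2%

At 85,510 units, contribution = 85,510 × £82.59 = £7,062,270.90.
Operating income = contribution − fixed costs = £7,062,270.90 − £4,955,400 = £2,106,870.90.
After interest of £523,824.00, pre-tax earnings = £1,583,046.90.
DCL = total CM / (EBIT − I) = £7,062,270.90 / £1,583,046.90 = 4.4612.
%ΔEPS = DCL × %ΔSales = 4.4612 × -16.4% = -73.2%.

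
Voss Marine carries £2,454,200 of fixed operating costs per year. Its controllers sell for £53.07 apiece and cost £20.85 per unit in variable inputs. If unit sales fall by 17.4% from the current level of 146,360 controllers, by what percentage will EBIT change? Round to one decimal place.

-36.3%

Total contribution margin = 146,360 × £32.22 = £4,715,719.20.
Subtracting fixed costs: EBIT = £4,715,719.20 − £2,454,200 = £2,261,519.20.
So DOL = total CM / EBIT = £4,715,719.20 / £2,261,519.20 = 2.0852.
So EBIT moves 2.0852 × (-17.4%) = -36.3%.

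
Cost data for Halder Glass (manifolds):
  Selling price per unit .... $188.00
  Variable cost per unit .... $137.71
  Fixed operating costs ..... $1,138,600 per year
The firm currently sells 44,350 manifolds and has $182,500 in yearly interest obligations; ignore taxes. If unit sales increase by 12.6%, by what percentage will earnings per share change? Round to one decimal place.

Contribution at this volume is 44,350 × $50.29 = $2,230,361.50.
EBIT = $2,230,361.50 − $1,138,600 = $1,091,761.50.
Interest = $182,500.00, so EBIT − I = $909,261.50.
Degree of combined leverage = contribution ÷ (EBIT − I) = $2,230,361.50 ÷ $909,261.50 = 2.4529.
EPS therefore changes by 2.4529 × (+12.6%) = +30.9%.

+30.9%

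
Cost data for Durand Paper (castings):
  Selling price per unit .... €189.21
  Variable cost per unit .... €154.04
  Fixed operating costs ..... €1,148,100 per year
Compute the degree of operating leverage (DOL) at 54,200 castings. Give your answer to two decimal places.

Contribution at this volume is 54,200 × €35.17 = €1,906,214.00.
Operating income = contribution − fixed costs = €1,906,214.00 − €1,148,100 = €758,114.00.
DOL = contribution ÷ EBIT = €1,906,214.00 ÷ €758,114.00 = 2.5144.

2.51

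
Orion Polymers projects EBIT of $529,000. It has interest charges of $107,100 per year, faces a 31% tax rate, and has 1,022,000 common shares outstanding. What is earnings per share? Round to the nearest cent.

$0.28

Interest = $107,100.00, so EBT = $529,000 − $107,100.00 = $421,900.00.
After tax at 31%: net income = $421,900.00 × 0.69 = $291,111.00.
EPS = $291,111.00 ÷ 1,022,000 = $0.28.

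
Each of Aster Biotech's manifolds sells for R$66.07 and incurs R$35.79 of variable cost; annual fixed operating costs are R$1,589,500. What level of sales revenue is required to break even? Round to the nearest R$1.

R$3,468,239

CM per unit = R$66.07 − R$35.79 = R$30.28; CM ratio = R$30.28 / R$66.07 = 0.4583.
Break-even sales = FC ÷ CM ratio = R$1,589,500 × R$66.07 / R$30.28 = R$3,468,239.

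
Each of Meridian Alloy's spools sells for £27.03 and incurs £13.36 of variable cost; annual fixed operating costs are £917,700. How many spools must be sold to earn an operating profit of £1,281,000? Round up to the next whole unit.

160,842 spools

Unit CM = price − variable cost = £27.03 − £13.36 = £13.67.
Need Q such that Q × £13.67 − £917,700 = £1,281,000, i.e. Q = £2,198,700 / £13.67 = 160,841.26 → 160,842.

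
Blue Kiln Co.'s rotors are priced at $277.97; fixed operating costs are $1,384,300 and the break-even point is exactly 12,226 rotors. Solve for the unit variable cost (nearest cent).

$164.74

At break-even, FC = Q × (P − VC), so P − VC = $1,384,300 ÷ 12,226 = $113.2259.
Hence VC = price − CM = $277.97 − $113.2259 = $164.74.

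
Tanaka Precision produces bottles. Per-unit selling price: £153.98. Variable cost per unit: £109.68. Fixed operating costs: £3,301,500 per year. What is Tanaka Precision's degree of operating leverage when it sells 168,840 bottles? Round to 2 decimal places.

Total contribution margin = 168,840 × £44.30 = £7,479,612.00.
EBIT = £7,479,612.00 − £3,301,500 = £4,178,112.00.
DOL = contribution ÷ EBIT = £7,479,612.00 ÷ £4,178,112.00 = 1.7902.

1.79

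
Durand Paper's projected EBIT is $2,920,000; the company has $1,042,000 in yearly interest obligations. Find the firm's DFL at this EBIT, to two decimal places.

Annual interest charges come to $1,042,000.00.
Degree of financial leverage = EBIT / (EBIT − interest) = $2,920,000 / $1,878,000.00 = 1.5548.

1.55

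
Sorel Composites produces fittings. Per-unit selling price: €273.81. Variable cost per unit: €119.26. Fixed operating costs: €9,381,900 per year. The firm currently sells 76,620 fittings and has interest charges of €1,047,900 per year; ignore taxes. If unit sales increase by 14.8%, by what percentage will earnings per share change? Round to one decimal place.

At 76,620 units, contribution = 76,620 × €154.55 = €11,841,621.00.
Subtracting fixed costs: EBIT = €11,841,621.00 − €9,381,900 = €2,459,721.00.
After interest of €1,047,900.00, pre-tax earnings = €1,411,821.00.
DCL = total CM / (EBIT − I) = €11,841,621.00 / €1,411,821.00 = 8.3875.
EPS therefore changes by 8.3875 × (+14.8%) = +124.1%.

+124.1%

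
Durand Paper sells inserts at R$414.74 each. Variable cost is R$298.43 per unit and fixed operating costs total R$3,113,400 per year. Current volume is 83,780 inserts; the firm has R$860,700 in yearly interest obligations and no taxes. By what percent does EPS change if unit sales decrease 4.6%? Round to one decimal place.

-7.8%

At 83,780 units, contribution = 83,780 × R$116.31 = R$9,744,451.80.
EBIT = R$9,744,451.80 − R$3,113,400 = R$6,631,051.80.
After interest of R$860,700.00, pre-tax earnings = R$5,770,351.80.
DCL = total CM / (EBIT − I) = R$9,744,451.80 / R$5,770,351.80 = 1.6887.
%ΔEPS = DCL × %ΔSales = 1.6887 × -4.6% = -7.8%.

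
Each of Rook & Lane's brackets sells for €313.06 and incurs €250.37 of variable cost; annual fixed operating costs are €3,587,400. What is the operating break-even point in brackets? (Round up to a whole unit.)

Each unit contributes €313.06 − €250.37 = €62.69.
Break-even volume = fixed costs ÷ CM per unit = €3,587,400 ÷ €62.69 = 57,224.44, so 57,225 brackets.

57,225 brackets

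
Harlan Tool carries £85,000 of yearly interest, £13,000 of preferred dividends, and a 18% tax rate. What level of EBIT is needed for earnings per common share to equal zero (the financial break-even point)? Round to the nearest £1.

Preferred dividends are paid after tax, so their pre-tax equivalent is £13,000 ÷ (1 − 0.18) = £15,853.66.
Financial break-even EBIT = interest + D_p ÷ (1 − t) = £85,000 + £15,853.66 = £100,853.66.

£100,854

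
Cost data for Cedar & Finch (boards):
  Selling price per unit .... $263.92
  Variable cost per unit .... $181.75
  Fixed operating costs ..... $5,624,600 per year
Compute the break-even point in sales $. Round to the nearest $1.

$18,065,528

Contribution margin per unit = $263.92 − $181.75 = $82.17, a CM ratio of $82.17 ÷ $263.92 = 0.3113.
Break-even revenue = fixed costs × price ÷ CM = $5,624,600 × $263.92 ÷ $82.17 = $18,065,528.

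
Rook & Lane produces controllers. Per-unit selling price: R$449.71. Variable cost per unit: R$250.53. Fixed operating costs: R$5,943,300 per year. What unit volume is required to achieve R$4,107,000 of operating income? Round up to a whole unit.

Contribution margin per unit = R$449.71 − R$250.53 = R$199.18.
Need Q such that Q × R$199.18 − R$5,943,300 = R$4,107,000, i.e. Q = R$10,050,300 / R$199.18 = 50,458.38 → 50,459.

50,459 controllers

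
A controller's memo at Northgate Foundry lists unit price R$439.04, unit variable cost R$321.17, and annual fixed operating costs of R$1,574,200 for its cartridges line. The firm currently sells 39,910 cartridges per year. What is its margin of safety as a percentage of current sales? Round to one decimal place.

Contribution margin per unit = R$439.04 − R$321.17 = R$117.87. Break-even units = R$1,574,200 ÷ R$117.87 = 13,355.39; break-even revenue = 13,355.39 × R$439.04 = R$5,863,551.10.
Current sales = 39,910 × R$439.04 = R$17,522,086.40.
Margin of safety = (R$17,522,086.40 − R$5,863,551.10) ÷ R$17,522,086.40 = 66.5%.

66.5%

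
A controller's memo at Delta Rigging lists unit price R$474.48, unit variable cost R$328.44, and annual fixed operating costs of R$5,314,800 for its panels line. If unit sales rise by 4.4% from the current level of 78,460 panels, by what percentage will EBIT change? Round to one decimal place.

Total contribution margin = 78,460 × R$146.04 = R$11,458,298.40.
Operating income = contribution − fixed costs = R$11,458,298.40 − R$5,314,800 = R$6,143,498.40.
So DOL = total CM / EBIT = R$11,458,298.40 / R$6,143,498.40 = 1.8651.
Operating income changes by 1.8651 × +4.4% = +8.2%.

+8.2%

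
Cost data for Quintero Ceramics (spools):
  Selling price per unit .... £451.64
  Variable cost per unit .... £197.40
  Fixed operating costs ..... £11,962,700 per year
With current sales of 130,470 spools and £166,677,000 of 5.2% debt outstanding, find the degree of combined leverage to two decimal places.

2.65

Total contribution margin = 130,470 × £254.24 = £33,170,692.80.
Operating income = contribution − fixed costs = £33,170,692.80 − £11,962,700 = £21,207,992.80. Interest = £8,667,204.00, so EBIT − I = £12,540,788.80.
Degree of total leverage = total CM / (EBIT − interest) = £33,170,692.80 / £12,540,788.80 = 2.6450.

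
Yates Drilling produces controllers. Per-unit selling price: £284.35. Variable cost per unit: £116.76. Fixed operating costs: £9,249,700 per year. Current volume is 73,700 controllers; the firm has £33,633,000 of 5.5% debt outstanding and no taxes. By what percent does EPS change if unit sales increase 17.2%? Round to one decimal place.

At 73,700 units, contribution = 73,700 × £167.59 = £12,351,383.00.
Subtracting fixed costs: EBIT = £12,351,383.00 − £9,249,700 = £3,101,683.00.
After interest of £1,849,815.00, pre-tax earnings = £1,251,868.00.
DCL = total CM / (EBIT − I) = £12,351,383.00 / £1,251,868.00 = 9.8664.
EPS therefore changes by 9.8664 × (+17.2%) = +169.7%.

+169.7%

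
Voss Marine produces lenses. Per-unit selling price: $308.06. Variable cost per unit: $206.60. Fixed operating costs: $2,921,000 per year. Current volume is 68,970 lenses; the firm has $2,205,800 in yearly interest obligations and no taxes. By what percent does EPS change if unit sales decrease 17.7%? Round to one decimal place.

At 68,970 units, contribution = 68,970 × $101.46 = $6,997,696.20.
Subtracting fixed costs: EBIT = $6,997,696.20 − $2,921,000 = $4,076,696.20.
After interest of $2,205,800.00, pre-tax earnings = $1,870,896.20.
DCL = total CM / (EBIT − I) = $6,997,696.20 / $1,870,896.20 = 3.7403.
EPS therefore changes by 3.7403 × (-17.7%) = -66.2%.

-66.2%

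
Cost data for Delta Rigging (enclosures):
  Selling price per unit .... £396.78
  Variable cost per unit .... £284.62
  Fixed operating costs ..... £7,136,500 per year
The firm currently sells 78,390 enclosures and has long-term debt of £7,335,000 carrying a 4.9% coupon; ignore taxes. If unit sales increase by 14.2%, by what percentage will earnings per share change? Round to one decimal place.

Total contribution margin = 78,390 × £112.16 = £8,792,222.40.
Subtracting fixed costs: EBIT = £8,792,222.40 − £7,136,500 = £1,655,722.40.
Interest = £359,415.00, so EBIT − I = £1,296,307.40.
Degree of combined leverage = contribution ÷ (EBIT − I) = £8,792,222.40 ÷ £1,296,307.40 = 6.7825.
EPS therefore changes by 6.7825 × (+14.2%) = +96.3%.

+96.3%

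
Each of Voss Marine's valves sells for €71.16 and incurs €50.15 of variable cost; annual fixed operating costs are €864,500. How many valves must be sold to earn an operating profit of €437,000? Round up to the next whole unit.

Contribution margin per unit = €71.16 − €50.15 = €21.01.
Need Q such that Q × €21.01 − €864,500 = €437,000, i.e. Q = €1,301,500 / €21.01 = 61,946.69 → 61,947.

61,947 valves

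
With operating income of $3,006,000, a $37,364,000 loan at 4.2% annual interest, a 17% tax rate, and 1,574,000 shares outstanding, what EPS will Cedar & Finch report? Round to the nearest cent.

$0.76

Pre-tax income = $3,006,000 − $1,569,288.00 = $1,436,712.00.
After tax at 17%: net income = $1,436,712.00 × 0.83 = $1,192,470.96.
Per share: $1,192,470.96 / 1,574,000 shares = $0.76.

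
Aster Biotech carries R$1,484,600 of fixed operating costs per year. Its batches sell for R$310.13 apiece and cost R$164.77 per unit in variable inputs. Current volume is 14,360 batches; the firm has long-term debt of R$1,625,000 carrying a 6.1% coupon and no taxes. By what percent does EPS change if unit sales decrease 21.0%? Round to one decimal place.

At 14,360 units, contribution = 14,360 × R$145.36 = R$2,087,369.60.
Subtracting fixed costs: EBIT = R$2,087,369.60 − R$1,484,600 = R$602,769.60.
After interest of R$99,125.00, pre-tax earnings = R$503,644.60.
Degree of combined leverage = contribution ÷ (EBIT − I) = R$2,087,369.60 ÷ R$503,644.60 = 4.1445.
%ΔEPS = DCL × %ΔSales = 4.1445 × -21.0% = -87.0%.

-87.0%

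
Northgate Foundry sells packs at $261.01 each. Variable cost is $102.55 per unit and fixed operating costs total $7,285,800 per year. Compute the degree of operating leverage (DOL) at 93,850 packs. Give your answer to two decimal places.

1.96

Contribution at this volume is 93,850 × $158.46 = $14,871,471.00.
Subtracting fixed costs: EBIT = $14,871,471.00 − $7,285,800 = $7,585,671.00.
Degree of operating leverage = $14,871,471.00 / $7,585,671.00 = 1.9605.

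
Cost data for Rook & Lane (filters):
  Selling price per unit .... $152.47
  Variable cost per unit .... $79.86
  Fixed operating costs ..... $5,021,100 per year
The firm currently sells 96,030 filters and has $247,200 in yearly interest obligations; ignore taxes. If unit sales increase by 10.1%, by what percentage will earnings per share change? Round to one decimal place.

+41.3%

Total contribution margin = 96,030 × $72.61 = $6,972,738.30.
Subtracting fixed costs: EBIT = $6,972,738.30 − $5,021,100 = $1,951,638.30.
After interest of $247,200.00, pre-tax earnings = $1,704,438.30.
Degree of combined leverage = contribution ÷ (EBIT − I) = $6,972,738.30 ÷ $1,704,438.30 = 4.0909.
EPS therefore changes by 4.0909 × (+10.1%) = +41.3%.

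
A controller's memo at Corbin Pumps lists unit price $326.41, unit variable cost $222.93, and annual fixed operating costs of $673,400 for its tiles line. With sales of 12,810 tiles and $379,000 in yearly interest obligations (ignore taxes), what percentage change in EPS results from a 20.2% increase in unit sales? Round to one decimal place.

At 12,810 units, contribution = 12,810 × $103.48 = $1,325,578.80.
Subtracting fixed costs: EBIT = $1,325,578.80 − $673,400 = $652,178.80.
After interest of $379,000.00, pre-tax earnings = $273,178.80.
Degree of combined leverage = contribution ÷ (EBIT − I) = $1,325,578.80 ÷ $273,178.80 = 4.8524.
%ΔEPS = DCL × %ΔSales = 4.8524 × +20.2% = +98.0%.

+98.0%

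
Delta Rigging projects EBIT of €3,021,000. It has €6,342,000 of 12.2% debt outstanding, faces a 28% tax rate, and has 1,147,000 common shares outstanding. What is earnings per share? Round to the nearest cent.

Pre-tax income = €3,021,000 − €773,724.00 = €2,247,276.00.
Net income = €2,247,276.00 × (1 − 0.28) = €1,618,038.72.
EPS = €1,618,038.72 ÷ 1,147,000 = €1.41.

€1.41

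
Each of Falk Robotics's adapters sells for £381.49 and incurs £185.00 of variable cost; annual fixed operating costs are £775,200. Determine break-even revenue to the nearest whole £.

Contribution margin per unit = £381.49 − £185.00 = £196.49, a CM ratio of £196.49 ÷ £381.49 = 0.5151.
Break-even revenue = fixed costs × price ÷ CM = £775,200 × £381.49 ÷ £196.49 = £1,505,069.

£1,505,069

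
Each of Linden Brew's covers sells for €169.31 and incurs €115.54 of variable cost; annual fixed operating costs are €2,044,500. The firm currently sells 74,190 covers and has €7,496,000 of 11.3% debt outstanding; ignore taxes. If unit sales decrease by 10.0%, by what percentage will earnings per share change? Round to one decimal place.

At 74,190 units, contribution = 74,190 × €53.77 = €3,989,196.30.
Operating income = contribution − fixed costs = €3,989,196.30 − €2,044,500 = €1,944,696.30.
Interest = €847,048.00, so EBIT − I = €1,097,648.30.
Degree of combined leverage = contribution ÷ (EBIT − I) = €3,989,196.30 ÷ €1,097,648.30 = 3.6343.
%ΔEPS = DCL × %ΔSales = 3.6343 × -10.0% = -36.3%.

-36.3%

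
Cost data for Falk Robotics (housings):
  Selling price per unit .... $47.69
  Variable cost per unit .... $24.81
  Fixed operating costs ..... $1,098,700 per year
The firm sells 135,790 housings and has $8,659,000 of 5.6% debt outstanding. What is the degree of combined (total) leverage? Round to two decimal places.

Total contribution margin = 135,790 × $22.88 = $3,106,875.20.
EBIT = $3,106,875.20 − $1,098,700 = $2,008,175.20. Interest = $484,904.00, so EBIT − I = $1,523,271.20.
DCL = contribution ÷ (EBIT − I) = $3,106,875.20 ÷ $1,523,271.20 = 2.0396.

2.04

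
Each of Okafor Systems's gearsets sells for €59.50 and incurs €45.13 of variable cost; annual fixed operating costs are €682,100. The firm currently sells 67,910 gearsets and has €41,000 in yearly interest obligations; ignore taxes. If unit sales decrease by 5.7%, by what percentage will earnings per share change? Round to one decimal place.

-22.0%

Contribution at this volume is 67,910 × €14.37 = €975,866.70.
Operating income = contribution − fixed costs = €975,866.70 − €682,100 = €293,766.70.
After interest of €41,000.00, pre-tax earnings = €252,766.70.
Degree of combined leverage = contribution ÷ (EBIT − I) = €975,866.70 ÷ €252,766.70 = 3.8607.
EPS therefore changes by 3.8607 × (-5.7%) = -22.0%.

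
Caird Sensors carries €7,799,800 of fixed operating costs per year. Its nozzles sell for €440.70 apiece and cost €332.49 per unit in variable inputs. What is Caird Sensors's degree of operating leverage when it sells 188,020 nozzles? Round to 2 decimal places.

1.62

Total contribution margin = 188,020 × €108.21 = €20,345,644.20.
EBIT = €20,345,644.20 − €7,799,800 = €12,545,844.20.
So DOL = total CM / EBIT = €20,345,644.20 / €12,545,844.20 = 1.6217.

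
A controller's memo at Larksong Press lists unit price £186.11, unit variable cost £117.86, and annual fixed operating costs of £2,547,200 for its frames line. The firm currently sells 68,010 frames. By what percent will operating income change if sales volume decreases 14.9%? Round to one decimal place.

-33.0%

Total contribution margin = 68,010 × £68.25 = £4,641,682.50.
Subtracting fixed costs: EBIT = £4,641,682.50 − £2,547,200 = £2,094,482.50.
Degree of operating leverage = £4,641,682.50 / £2,094,482.50 = 2.2161.
Operating income changes by 2.2161 × -14.9% = -33.0%.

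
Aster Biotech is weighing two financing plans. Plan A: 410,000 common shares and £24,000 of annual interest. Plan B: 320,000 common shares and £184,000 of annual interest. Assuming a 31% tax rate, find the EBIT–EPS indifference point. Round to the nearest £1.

Set EPS_A = EPS_B: (EBIT − £24,000)(1 − 0.31) ÷ 410,000 = (EBIT − £184,000)(1 − 0.31) ÷ 320,000.
The (1 − t) factor cancels: (EBIT − 24,000) × 320,000 = (EBIT − 184,000) × 410,000.
Solving, EBIT = (184,000·410,000 − 24,000·320,000) / (410,000 − 320,000) = 67,760,000,000 / 90,000 = 752,888.89.

£752,889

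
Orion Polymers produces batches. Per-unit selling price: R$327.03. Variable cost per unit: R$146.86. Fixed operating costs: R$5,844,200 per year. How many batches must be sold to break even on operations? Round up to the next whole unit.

Contribution margin per unit = R$327.03 − R$146.86 = R$180.17.
Break-even Q = R$5,844,200 / R$180.17 = 32,437.14 → 32,438 batches.

32,438 batches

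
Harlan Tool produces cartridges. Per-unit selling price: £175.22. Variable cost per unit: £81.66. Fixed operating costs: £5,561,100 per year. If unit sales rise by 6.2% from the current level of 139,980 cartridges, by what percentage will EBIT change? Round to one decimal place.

+10.8%

Contribution at this volume is 139,980 × £93.56 = £13,096,528.80.
Subtracting fixed costs: EBIT = £13,096,528.80 − £5,561,100 = £7,535,428.80.
So DOL = total CM / EBIT = £13,096,528.80 / £7,535,428.80 = 1.7380.
%ΔEBIT = DOL × %ΔSales = 1.7380 × +6.2% = +10.8%.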